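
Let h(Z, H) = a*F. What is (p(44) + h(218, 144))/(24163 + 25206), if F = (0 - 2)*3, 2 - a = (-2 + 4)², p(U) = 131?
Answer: 143/49369 ≈ 0.0028966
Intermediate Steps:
a = -2 (a = 2 - (-2 + 4)² = 2 - 1*2² = 2 - 1*4 = 2 - 4 = -2)
F = -6 (F = -2*3 = -6)
h(Z, H) = 12 (h(Z, H) = -2*(-6) = 12)
(p(44) + h(218, 144))/(24163 + 25206) = (131 + 12)/(24163 + 25206) = 143/49369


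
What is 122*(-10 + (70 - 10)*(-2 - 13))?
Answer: -111020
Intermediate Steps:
122*(-10 + (70 - 10)*(-2 - 13)) = 122*(-10 + 60*(-15)) = 122*(-10 - 900) = 122*(-910) = -111020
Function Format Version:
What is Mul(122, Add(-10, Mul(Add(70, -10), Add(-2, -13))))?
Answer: -111020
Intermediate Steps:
Mul(122, Add(-10, Mul(Add(70, -10), Add(-2, -13)))) = Mul(122, Add(-10, Mul(60, -15))) = Mul(122, Add(-10, -900)) = Mul(122, -910) = -111020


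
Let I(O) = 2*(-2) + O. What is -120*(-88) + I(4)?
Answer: 10560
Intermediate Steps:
I(O) = -4 + O
-120*(-88) + I(4) = -120*(-88) + (-4 + 4) = 10560 + 0 = 10560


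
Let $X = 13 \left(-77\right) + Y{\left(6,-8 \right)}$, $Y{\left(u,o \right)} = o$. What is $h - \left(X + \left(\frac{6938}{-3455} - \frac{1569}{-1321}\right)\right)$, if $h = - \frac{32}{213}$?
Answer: $\frac{981544473914}{972143715} \approx 1009.7$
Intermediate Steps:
$h = - \frac{32}{213}$ ($h = \left(-32\right) \frac{1}{213} = - \frac{32}{213} \approx -0.15023$)
$X = -1009$ ($X = 13 \left(-77\right) - 8 = -1001 - 8 = -1009$)
$h - \left(X + \left(\frac{6938}{-3455} - \frac{1569}{-1321}\right)\right) = - \frac{32}{213} - \left(-1009 + \left(\frac{6938}{-3455} - \frac{1569}{-1321}\right)\right) = - \frac{32}{213} - \left(-1009 + \left(6938 \left(- \frac{1}{3455}\right) - - \frac{1569}{1321}\right)\right) = - \frac{32}{213} - \left(-1009 + \left(- \frac{6938}{3455} + \frac{1569}{1321}\right)\right) = - \frac{32}{213} - \left(-1009 - \frac{3744203}{4564055}\right) = - \frac{32}{213} - - \frac{4608875698}{4564055} = - \frac{32}{213} + \frac{4608875698}{4564055} = \frac{981544473914}{972143715}$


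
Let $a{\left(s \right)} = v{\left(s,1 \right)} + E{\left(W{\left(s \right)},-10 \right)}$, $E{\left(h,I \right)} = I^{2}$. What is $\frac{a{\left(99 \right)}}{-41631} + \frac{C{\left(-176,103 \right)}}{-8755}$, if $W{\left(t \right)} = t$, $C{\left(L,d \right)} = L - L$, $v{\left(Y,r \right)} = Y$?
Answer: $- \frac{199}{41631} \approx -0.0047801$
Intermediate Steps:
$C{\left(L,d \right)} = 0$
$a{\left(s \right)} = 100 + s$ ($a{\left(s \right)} = s + \left(-10\right)^{2} = s + 100 = 100 + s$)
$\frac{a{\left(99 \right)}}{-41631} + \frac{C{\left(-176,103 \right)}}{-8755} = \frac{100 + 99}{-41631} + \frac{0}{-8755} = 199 \left(- \frac{1}{41631}\right) + 0 \left(- \frac{1}{8755}\right) = - \frac{199}{41631} + 0 = - \frac{199}{41631}$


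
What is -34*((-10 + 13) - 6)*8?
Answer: 816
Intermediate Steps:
-34*((-10 + 13) - 6)*8 = -34*(3 - 6)*8 = -34*(-3)*8 = 102*8 = 816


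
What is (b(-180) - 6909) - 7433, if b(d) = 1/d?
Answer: -2581561/180 ≈ -14342.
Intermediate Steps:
(b(-180) - 6909) - 7433 = (1/(-180) - 6909) - 7433 = (-1/180 - 6909) - 7433 = -1243621/180 - 7433 = -2581561/180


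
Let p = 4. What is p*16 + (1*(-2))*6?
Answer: 52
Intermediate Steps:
p*16 + (1*(-2))*6 = 4*16 + (1*(-2))*6 = 64 - 2*6 = 64 - 12 = 52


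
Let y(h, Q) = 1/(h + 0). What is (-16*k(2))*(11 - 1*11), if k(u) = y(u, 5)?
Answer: 0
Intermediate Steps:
y(h, Q) = 1/h
k(u) = 1/u
(-16*k(2))*(11 - 1*11) = (-16/2)*(11 - 1*11) = (-16*½)*(11 - 11) = -8*0 = 0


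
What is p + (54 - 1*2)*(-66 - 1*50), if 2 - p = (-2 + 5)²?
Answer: -6039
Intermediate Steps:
p = -7 (p = 2 - (-2 + 5)² = 2 - 1*3² = 2 - 1*9 = 2 - 9 = -7)
p + (54 - 1*2)*(-66 - 1*50) = -7 + (54 - 1*2)*(-66 - 1*50) = -7 + (54 - 2)*(-66 - 50) = -7 + 52*(-116) = -7 - 6032 = -6039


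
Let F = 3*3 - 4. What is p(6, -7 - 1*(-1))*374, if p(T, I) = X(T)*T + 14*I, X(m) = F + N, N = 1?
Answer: -17952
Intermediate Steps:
F = 5 (F = 9 - 4 = 5)
X(m) = 6 (X(m) = 5 + 1 = 6)
p(T, I) = 6*T + 14*I
p(6, -7 - 1*(-1))*374 = (6*6 + 14*(-7 - 1*(-1)))*374 = (36 + 14*(-7 + 1))*374 = (36 + 14*(-6))*374 = (36 - 84)*374 = -48*374 = -17952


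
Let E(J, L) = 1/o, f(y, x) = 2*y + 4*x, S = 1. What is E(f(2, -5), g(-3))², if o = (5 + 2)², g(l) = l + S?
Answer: 1/2401 ≈ 0.00041649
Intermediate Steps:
g(l) = 1 + l (g(l) = l + 1 = 1 + l)
o = 49 (o = 7² = 49)
E(J, L) = 1/49
E(f(2, -5), g(-3))² = (1/49)² = 1/2401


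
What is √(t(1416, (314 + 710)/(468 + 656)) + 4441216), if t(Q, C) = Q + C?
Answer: 6*√9744298258/281 ≈ 2107.8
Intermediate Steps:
t(Q, C) = C + Q
√(t(1416, (314 + 710)/(468 + 656)) + 4441216) = √(((314 + 710)/(468 + 656) + 1416) + 4441216) = √((1024/1124 + 1416) + 4441216) = √((1024*(1/1124) + 1416) + 4441216) = √((256/281 + 1416) + 4441216) = √(398152/281 + 4441216) = √(1248379848/281) = 6*√9744298258/281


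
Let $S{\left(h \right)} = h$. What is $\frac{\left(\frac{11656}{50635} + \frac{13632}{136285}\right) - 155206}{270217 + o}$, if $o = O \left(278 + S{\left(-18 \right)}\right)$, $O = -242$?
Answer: $- \frac{71402792351438}{95367551116305} \approx -0.74871$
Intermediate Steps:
$o = -62920$ ($o = - 242 \left(278 - 18\right) = \left(-242\right) 260 = -62920$)
$\frac{\left(\frac{11656}{50635} + \frac{13632}{136285}\right) - 155206}{270217 + o} = \frac{\left(\frac{11656}{50635} + \frac{13632}{136285}\right) - 155206}{270217 - 62920} = \frac{\left(11656 \cdot \frac{1}{50635} + 13632 \cdot \frac{1}{136285}\right) - 155206}{207297} = \left(\left(\frac{11656}{50635} + \frac{13632}{136285}\right) - 155206\right) \frac{1}{207297} = \left(\frac{455758856}{1380158195} - 155206\right) \frac{1}{207297} = \left(- \frac{214208377054314}{1380158195}\right) \frac{1}{207297} = - \frac{71402792351438}{95367551116305}$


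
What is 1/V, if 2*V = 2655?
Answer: 2/2655 ≈ 0.00075330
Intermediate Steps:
V = 2655/2 (V = (½)*2655 = 2655/2 ≈ 1327.5)
1/V = 1/(2655/2) = 2/2655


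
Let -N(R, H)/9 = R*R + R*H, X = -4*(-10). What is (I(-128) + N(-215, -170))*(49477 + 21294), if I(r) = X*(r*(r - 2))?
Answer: -5617448125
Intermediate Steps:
X = 40
N(R, H) = -9*R**2 - 9*H*R (N(R, H) = -9*(R*R + R*H) = -9*(R**2 + H*R) = -9*R**2 - 9*H*R)
I(r) = 40*r*(-2 + r) (I(r) = 40*(r*(r - 2)) = 40*(r*(-2 + r)) = 40*r*(-2 + r))
(I(-128) + N(-215, -170))*(49477 + 21294) = (40*(-128)*(-2 - 128) - 9*(-215)*(-170 - 215))*(49477 + 21294) = (40*(-128)*(-130) - 9*(-215)*(-385))*70771 = (665600 - 744975)*70771 = -79375*70771 = -5617448125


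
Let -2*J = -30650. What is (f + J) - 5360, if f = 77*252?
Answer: 29369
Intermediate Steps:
J = 15325 (J = -½*(-30650) = 15325)
f = 19404
(f + J) - 5360 = (19404 + 15325) - 5360 = 34729 - 5360 = 29369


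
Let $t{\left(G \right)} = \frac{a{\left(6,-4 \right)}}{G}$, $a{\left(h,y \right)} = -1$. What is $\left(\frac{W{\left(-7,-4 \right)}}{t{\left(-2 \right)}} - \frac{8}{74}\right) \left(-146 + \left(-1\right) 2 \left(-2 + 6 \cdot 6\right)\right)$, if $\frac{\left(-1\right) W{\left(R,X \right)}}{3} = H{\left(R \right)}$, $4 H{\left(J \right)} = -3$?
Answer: $- \frac{34775}{37} \approx -939.87$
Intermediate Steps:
$H{\left(J \right)} = - \frac{3}{4}$ ($H{\left(J \right)} = \frac{1}{4} \left(-3\right) = - \frac{3}{4}$)
$W{\left(R,X \right)} = \frac{9}{4}$ ($W{\left(R,X \right)} = \left(-3\right) \left(- \frac{3}{4}\right) = \frac{9}{4}$)
$t{\left(G \right)} = - \frac{1}{G}$
$\left(\frac{W{\left(-7,-4 \right)}}{t{\left(-2 \right)}} - \frac{8}{74}\right) \left(-146 + \left(-1\right) 2 \left(-2 + 6 \cdot 6\right)\right) = \left(\frac{9}{4 \left(- \frac{1}{-2}\right)} - \frac{8}{74}\right) \left(-146 + \left(-1\right) 2 \left(-2 + 6 \cdot 6\right)\right) = \left(\frac{9}{4 \left(\left(-1\right) \left(- \frac{1}{2}\right)\right)} - \frac{4}{37}\right) \left(-146 - 2 \left(-2 + 36\right)\right) = \left(\frac{9 \frac{1}{\frac{1}{2}}}{4} - \frac{4}{37}\right) \left(-146 - 68\right) = \left(\frac{9}{4} \cdot 2 - \frac{4}{37}\right) \left(-146 - 68\right) = \left(\frac{9}{2} - \frac{4}{37}\right) \left(-214\right) = \frac{325}{74} \left(-214\right) = - \frac{34775}{37}$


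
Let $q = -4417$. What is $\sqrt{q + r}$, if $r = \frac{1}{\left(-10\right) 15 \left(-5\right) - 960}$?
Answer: $\frac{i \sqrt{194789910}}{210} \approx 66.461 i$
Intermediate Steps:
$r = - \frac{1}{210}$ ($r = \frac{1}{\left(-150\right) \left(-5\right) - 960} = \frac{1}{750 - 960} = \frac{1}{-210} = - \frac{1}{210} \approx -0.0047619$)
$\sqrt{q + r} = \sqrt{-4417 - \frac{1}{210}} = \sqrt{- \frac{927571}{210}} = \frac{i \sqrt{194789910}}{210}$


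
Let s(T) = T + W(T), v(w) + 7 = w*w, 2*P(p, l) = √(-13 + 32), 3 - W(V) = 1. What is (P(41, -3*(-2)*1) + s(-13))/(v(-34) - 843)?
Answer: -11/306 + √19/612 ≈ -0.028825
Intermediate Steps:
W(V) = 2 (W(V) = 3 - 1*1 = 3 - 1 = 2)
P(p, l) = √19/2 (P(p, l) = √(-13 + 32)/2 = √19/2)
v(w) = -7 + w² (v(w) = -7 + w*w = -7 + w²)
s(T) = 2 + T (s(T) = T + 2 = 2 + T)
(P(41, -3*(-2)*1) + s(-13))/(v(-34) - 843) = (√19/2 + (2 - 13))/((-7 + (-34)²) - 843) = (√19/2 - 11)/((-7 + 1156) - 843) = (-11 + √19/2)/(1149 - 843) = (-11 + √19/2)/306 = (-11 + √19/2)*(1/306) = -11/306 + √19/612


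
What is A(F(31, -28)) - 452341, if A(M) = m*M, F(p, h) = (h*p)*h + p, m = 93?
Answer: 1810814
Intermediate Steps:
F(p, h) = p + p*h² (F(p, h) = p*h² + p = p + p*h²)
A(M) = 93*M
A(F(31, -28)) - 452341 = 93*(31*(1 + (-28)²)) - 452341 = 93*(31*(1 + 784)) - 452341 = 93*(31*785) - 452341 = 93*24335 - 452341 = 2263155 - 452341 = 1810814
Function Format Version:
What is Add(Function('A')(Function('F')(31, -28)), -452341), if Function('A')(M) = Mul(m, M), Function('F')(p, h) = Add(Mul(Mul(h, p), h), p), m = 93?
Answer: 1810814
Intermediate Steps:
Function('F')(p, h) = Add(p, Mul(p, Pow(h, 2))) (Function('F')(p, h) = Add(Mul(p, Pow(h, 2)), p) = Add(p, Mul(p, Pow(h, 2))))
Function('A')(M) = Mul(93, M)
Add(Function('A')(Function('F')(31, -28)), -452341) = Add(Mul(93, Mul(31, Add(1, Pow(-28, 2)))), -452341) = Add(Mul(93, Mul(31, Add(1, 784))), -452341) = Add(Mul(93, Mul(31, 785)), -452341) = Add(Mul(93, 24335), -452341) = Add(2263155, -452341) = 1810814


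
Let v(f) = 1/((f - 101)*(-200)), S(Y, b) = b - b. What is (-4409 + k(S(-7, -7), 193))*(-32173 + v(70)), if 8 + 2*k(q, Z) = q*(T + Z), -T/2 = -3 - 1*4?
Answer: 880272579387/6200 ≈ 1.4198e+8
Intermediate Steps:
S(Y, b) = 0
T = 14 (T = -2*(-3 - 1*4) = -2*(-3 - 4) = -2*(-7) = 14)
k(q, Z) = -4 + q*(14 + Z)/2 (k(q, Z) = -4 + (q*(14 + Z))/2 = -4 + q*(14 + Z)/2)
v(f) = -1/(200*(-101 + f)) (v(f) = -1/200/(-101 + f) = -1/(200*(-101 + f)))
(-4409 + k(S(-7, -7), 193))*(-32173 + v(70)) = (-4409 + (-4 + 7*0 + (½)*193*0))*(-32173 - 1/(-20200 + 200*70)) = (-4409 + (-4 + 0 + 0))*(-32173 - 1/(-20200 + 14000)) = (-4409 - 4)*(-32173 - 1/(-6200)) = -4413*(-32173 - 1*(-1/6200)) = -4413*(-32173 + 1/6200) = -4413*(-199472599/6200) = 880272579387/6200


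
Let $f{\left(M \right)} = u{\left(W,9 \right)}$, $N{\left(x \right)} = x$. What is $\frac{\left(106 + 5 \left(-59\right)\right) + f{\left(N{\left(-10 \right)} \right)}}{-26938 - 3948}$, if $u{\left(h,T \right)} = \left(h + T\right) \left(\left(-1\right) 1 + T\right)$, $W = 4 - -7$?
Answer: $\frac{29}{30886} \approx 0.00093894$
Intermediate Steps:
$W = 11$ ($W = 4 + 7 = 11$)
$u{\left(h,T \right)} = \left(-1 + T\right) \left(T + h\right)$ ($u{\left(h,T \right)} = \left(T + h\right) \left(-1 + T\right) = \left(-1 + T\right) \left(T + h\right)$)
$f{\left(M \right)} = 160$ ($f{\left(M \right)} = 9^{2} - 9 - 11 + 9 \cdot 11 = 81 - 9 - 11 + 99 = 160$)
$\frac{\left(106 + 5 \left(-59\right)\right) + f{\left(N{\left(-10 \right)} \right)}}{-26938 - 3948} = \frac{\left(106 + 5 \left(-59\right)\right) + 160}{-26938 - 3948} = \frac{\left(106 - 295\right) + 160}{-30886} = \left(-189 + 160\right) \left(- \frac{1}{30886}\right) = \left(-29\right) \left(- \frac{1}{30886}\right) = \frac{29}{30886}$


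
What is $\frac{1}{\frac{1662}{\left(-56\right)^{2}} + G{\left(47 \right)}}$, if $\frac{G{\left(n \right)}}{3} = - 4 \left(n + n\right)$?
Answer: $- \frac{1568}{1767873} \approx -0.00088694$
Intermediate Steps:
$G{\left(n \right)} = - 24 n$ ($G{\left(n \right)} = 3 \left(- 4 \left(n + n\right)\right) = 3 \left(- 4 \cdot 2 n\right) = 3 \left(- 8 n\right) = - 24 n$)
$\frac{1}{\frac{1662}{\left(-56\right)^{2}} + G{\left(47 \right)}} = \frac{1}{\frac{1662}{\left(-56\right)^{2}} - 1128} = \frac{1}{\frac{1662}{3136} - 1128} = \frac{1}{1662 \cdot \frac{1}{3136} - 1128} = \frac{1}{\frac{831}{1568} - 1128} = \frac{1}{- \frac{1767873}{1568}} = - \frac{1568}{1767873}$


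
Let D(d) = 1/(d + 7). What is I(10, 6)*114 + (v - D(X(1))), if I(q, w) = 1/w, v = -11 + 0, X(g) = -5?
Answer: 15/2 ≈ 7.5000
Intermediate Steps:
D(d) = 1/(7 + d)
v = -11
I(10, 6)*114 + (v - D(X(1))) = 114/6 + (-11 - 1/(7 - 5)) = (⅙)*114 + (-11 - 1/2) = 19 + (-11 - 1*½) = 19 + (-11 - ½) = 19 - 23/2 = 15/2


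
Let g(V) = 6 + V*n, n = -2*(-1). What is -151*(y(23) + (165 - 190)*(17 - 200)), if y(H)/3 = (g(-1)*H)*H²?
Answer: -22737429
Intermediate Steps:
n = 2
g(V) = 6 + 2*V (g(V) = 6 + V*2 = 6 + 2*V)
y(H) = 12*H³ (y(H) = 3*(((6 + 2*(-1))*H)*H²) = 3*(((6 - 2)*H)*H²) = 3*((4*H)*H²) = 3*(4*H³) = 12*H³)
-151*(y(23) + (165 - 190)*(17 - 200)) = -151*(12*23³ + (165 - 190)*(17 - 200)) = -151*(12*12167 - 25*(-183)) = -151*(146004 + 4575) = -151*150579 = -22737429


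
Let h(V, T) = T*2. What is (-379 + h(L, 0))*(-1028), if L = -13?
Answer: 389612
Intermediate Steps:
h(V, T) = 2*T
(-379 + h(L, 0))*(-1028) = (-379 + 2*0)*(-1028) = (-379 + 0)*(-1028) = -379*(-1028) = 389612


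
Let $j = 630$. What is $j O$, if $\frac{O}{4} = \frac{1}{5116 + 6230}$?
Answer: $\frac{420}{1891} \approx 0.2221$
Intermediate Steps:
$O = \frac{2}{5673}$ ($O = \frac{4}{5116 + 6230} = \frac{4}{11346} = 4 \cdot \frac{1}{11346} = \frac{2}{5673} \approx 0.00035255$)
$j O = 630 \cdot \frac{2}{5673} = \frac{420}{1891}$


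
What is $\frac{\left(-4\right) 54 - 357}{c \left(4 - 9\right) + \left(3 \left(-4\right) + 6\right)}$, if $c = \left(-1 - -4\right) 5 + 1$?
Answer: $\frac{573}{86} \approx 6.6628$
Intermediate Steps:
$c = 16$ ($c = \left(-1 + 4\right) 5 + 1 = 3 \cdot 5 + 1 = 15 + 1 = 16$)
$\frac{\left(-4\right) 54 - 357}{c \left(4 - 9\right) + \left(3 \left(-4\right) + 6\right)} = \frac{\left(-4\right) 54 - 357}{16 \left(4 - 9\right) + \left(3 \left(-4\right) + 6\right)} = \frac{-216 - 357}{16 \left(-5\right) + \left(-12 + 6\right)} = - \frac{573}{-80 - 6} = - \frac{573}{-86} = \left(-573\right) \left(- \frac{1}{86}\right) = \frac{573}{86}$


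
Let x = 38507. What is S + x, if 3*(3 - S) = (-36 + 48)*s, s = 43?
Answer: 38338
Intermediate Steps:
S = -169 (S = 3 - (-36 + 48)*43/3 = 3 - 4*43 = 3 - ⅓*516 = 3 - 172 = -169)
S + x = -169 + 38507 = 38338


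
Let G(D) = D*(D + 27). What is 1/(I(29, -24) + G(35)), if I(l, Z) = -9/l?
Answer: 29/62921 ≈ 0.00046090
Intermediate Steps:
G(D) = D*(27 + D)
1/(I(29, -24) + G(35)) = 1/(-9/29 + 35*(27 + 35)) = 1/(-9*1/29 + 35*62) = 1/(-9/29 + 2170) = 1/(62921/29) = 29/62921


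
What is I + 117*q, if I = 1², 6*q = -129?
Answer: -5029/2 ≈ -2514.5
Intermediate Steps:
q = -43/2 (q = (⅙)*(-129) = -43/2 ≈ -21.500)
I = 1
I + 117*q = 1 + 117*(-43/2) = 1 - 5031/2 = -5029/2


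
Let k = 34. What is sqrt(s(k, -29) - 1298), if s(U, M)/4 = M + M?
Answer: 3*I*sqrt(170) ≈ 39.115*I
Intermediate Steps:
s(U, M) = 8*M (s(U, M) = 4*(M + M) = 4*(2*M) = 8*M)
sqrt(s(k, -29) - 1298) = sqrt(8*(-29) - 1298) = sqrt(-232 - 1298) = sqrt(-1530) = 3*I*sqrt(170)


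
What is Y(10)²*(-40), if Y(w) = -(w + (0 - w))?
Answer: 0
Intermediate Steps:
Y(w) = 0 (Y(w) = -(w - w) = -1*0 = 0)
Y(10)²*(-40) = 0²*(-40) = 0*(-40) = 0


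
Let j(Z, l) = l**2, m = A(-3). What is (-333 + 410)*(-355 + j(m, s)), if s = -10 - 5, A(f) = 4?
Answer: -10010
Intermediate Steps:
m = 4
s = -15
(-333 + 410)*(-355 + j(m, s)) = (-333 + 410)*(-355 + (-15)**2) = 77*(-355 + 225) = 77*(-130) = -10010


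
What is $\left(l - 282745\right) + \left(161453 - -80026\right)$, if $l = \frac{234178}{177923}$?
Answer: $- \frac{7341936340}{177923} \approx -41265.0$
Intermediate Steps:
$l = \frac{234178}{177923}$ ($l = 234178 \cdot \frac{1}{177923} = \frac{234178}{177923} \approx 1.3162$)
$\left(l - 282745\right) + \left(161453 - -80026\right) = \left(\frac{234178}{177923} - 282745\right) + \left(161453 - -80026\right) = - \frac{50306604457}{177923} + \left(161453 + 80026\right) = - \frac{50306604457}{177923} + 241479 = - \frac{7341936340}{177923}$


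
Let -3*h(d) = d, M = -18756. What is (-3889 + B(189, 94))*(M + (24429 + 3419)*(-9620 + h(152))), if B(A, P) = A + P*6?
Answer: 2533832944384/3 ≈ 8.4461e+11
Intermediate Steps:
h(d) = -d/3
B(A, P) = A + 6*P
(-3889 + B(189, 94))*(M + (24429 + 3419)*(-9620 + h(152))) = (-3889 + (189 + 6*94))*(-18756 + (24429 + 3419)*(-9620 - ⅓*152)) = (-3889 + (189 + 564))*(-18756 + 27848*(-9620 - 152/3)) = (-3889 + 753)*(-18756 + 27848*(-29012/3)) = -3136*(-18756 - 807926176/3) = -3136*(-807982444/3) = 2533832944384/3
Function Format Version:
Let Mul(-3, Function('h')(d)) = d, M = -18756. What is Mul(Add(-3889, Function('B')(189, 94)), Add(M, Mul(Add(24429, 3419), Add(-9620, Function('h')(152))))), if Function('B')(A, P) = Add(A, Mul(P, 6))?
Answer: Rational(2533832944384, 3) ≈ 8.4461e+11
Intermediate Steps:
Function('h')(d) = Mul(Rational(-1, 3), d)
Function('B')(A, P) = Add(A, Mul(6, P))
Mul(Add(-3889, Function('B')(189, 94)), Add(M, Mul(Add(24429, 3419), Add(-9620, Function('h')(152))))) = Mul(Add(-3889, Add(189, Mul(6, 94))), Add(-18756, Mul(Add(24429, 3419), Add(-9620, Mul(Rational(-1, 3), 152))))) = Mul(Add(-3889, Add(189, 564)), Add(-18756, Mul(27848, Add(-9620, Rational(-152, 3))))) = Mul(Add(-3889, 753), Add(-18756, Mul(27848, Rational(-29012, 3)))) = Mul(-3136, Add(-18756, Rational(-807926176, 3))) = Mul(-3136, Rational(-807982444, 3)) = Rational(2533832944384, 3)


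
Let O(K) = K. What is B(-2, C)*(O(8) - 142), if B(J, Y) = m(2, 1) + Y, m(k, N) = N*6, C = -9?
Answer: 402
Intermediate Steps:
m(k, N) = 6*N
B(J, Y) = 6 + Y (B(J, Y) = 6*1 + Y = 6 + Y)
B(-2, C)*(O(8) - 142) = (6 - 9)*(8 - 142) = -3*(-134) = 402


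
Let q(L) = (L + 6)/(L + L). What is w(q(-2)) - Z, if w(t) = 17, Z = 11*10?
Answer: -93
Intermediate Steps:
Z = 110
q(L) = (6 + L)/(2*L) (q(L) = (6 + L)/((2*L)) = (6 + L)*(1/(2*L)) = (6 + L)/(2*L))
w(q(-2)) - Z = 17 - 1*110 = 17 - 110 = -93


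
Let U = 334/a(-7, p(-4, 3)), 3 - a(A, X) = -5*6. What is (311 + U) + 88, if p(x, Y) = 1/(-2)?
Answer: 13501/33 ≈ 409.12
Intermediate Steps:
p(x, Y) = -½
a(A, X) = 33 (a(A, X) = 3 - (-5)*6 = 3 - 1*(-30) = 3 + 30 = 33)
U = 334/33 ≈ 10.121
(311 + U) + 88 = (311 + 334/33) + 88 = 10597/33 + 88 = 13501/33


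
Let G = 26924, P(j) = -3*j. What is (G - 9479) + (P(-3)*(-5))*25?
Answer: 16320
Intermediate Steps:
(G - 9479) + (P(-3)*(-5))*25 = (26924 - 9479) + (-3*(-3)*(-5))*25 = 17445 + (9*(-5))*25 = 17445 - 45*25 = 17445 - 1125 = 16320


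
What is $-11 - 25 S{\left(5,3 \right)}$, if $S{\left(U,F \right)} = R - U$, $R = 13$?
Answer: $-211$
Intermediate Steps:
$S{\left(U,F \right)} = 13 - U$
$-11 - 25 S{\left(5,3 \right)} = -11 - 25 \left(13 - 5\right) = -11 - 200 = -211$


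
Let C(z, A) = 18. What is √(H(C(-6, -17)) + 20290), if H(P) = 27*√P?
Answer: √(20290 + 81*√2) ≈ 142.84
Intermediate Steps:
√(H(C(-6, -17)) + 20290) = √(27*√18 + 20290) = √(27*(3*√2) + 20290) = √(81*√2 + 20290) = √(20290 + 81*√2)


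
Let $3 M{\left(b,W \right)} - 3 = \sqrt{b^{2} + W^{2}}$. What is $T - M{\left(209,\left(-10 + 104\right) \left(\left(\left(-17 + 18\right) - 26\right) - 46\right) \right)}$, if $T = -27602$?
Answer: $-27603 - \frac{\sqrt{44585957}}{3} \approx -29829.0$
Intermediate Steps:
$M{\left(b,W \right)} = 1 + \frac{\sqrt{W^{2} + b^{2}}}{3}$ ($M{\left(b,W \right)} = 1 + \frac{\sqrt{b^{2} + W^{2}}}{3} = 1 + \frac{\sqrt{W^{2} + b^{2}}}{3}$)
$T - M{\left(209,\left(-10 + 104\right) \left(\left(\left(-17 + 18\right) - 26\right) - 46\right) \right)} = -27602 - \left(1 + \frac{\sqrt{\left(\left(-10 + 104\right) \left(\left(\left(-17 + 18\right) - 26\right) - 46\right)\right)^{2} + 209^{2}}}{3}\right) = -27602 - \left(1 + \frac{\sqrt{\left(94 \left(\left(1 - 26\right) - 46\right)\right)^{2} + 43681}}{3}\right) = -27602 - \left(1 + \frac{\sqrt{\left(94 \left(-25 - 46\right)\right)^{2} + 43681}}{3}\right) = -27602 - \left(1 + \frac{\sqrt{\left(94 \left(-71\right)\right)^{2} + 43681}}{3}\right) = -27602 - \left(1 + \frac{\sqrt{\left(-6674\right)^{2} + 43681}}{3}\right) = -27602 - \left(1 + \frac{\sqrt{44542276 + 43681}}{3}\right) = -27602 - \left(1 + \frac{\sqrt{44585957}}{3}\right) = -27603 - \frac{\sqrt{44585957}}{3}$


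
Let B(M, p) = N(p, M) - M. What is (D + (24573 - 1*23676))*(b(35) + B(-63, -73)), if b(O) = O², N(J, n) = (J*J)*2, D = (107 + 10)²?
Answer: 174244356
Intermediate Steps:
D = 13689 (D = 117² = 13689)
N(J, n) = 2*J² (N(J, n) = J²*2 = 2*J²)
B(M, p) = -M + 2*p² (B(M, p) = 2*p² - M = -M + 2*p²)
(D + (24573 - 1*23676))*(b(35) + B(-63, -73)) = (13689 + (24573 - 1*23676))*(35² + (-1*(-63) + 2*(-73)²)) = (13689 + (24573 - 23676))*(1225 + (63 + 2*5329)) = (13689 + 897)*(1225 + (63 + 10658)) = 14586*(1225 + 10721) = 14586*11946 = 174244356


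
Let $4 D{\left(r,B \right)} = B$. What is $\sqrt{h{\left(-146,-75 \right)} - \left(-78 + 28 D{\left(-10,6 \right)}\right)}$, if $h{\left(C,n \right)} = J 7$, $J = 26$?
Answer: $\sqrt{218} \approx 14.765$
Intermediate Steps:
$D{\left(r,B \right)} = \frac{B}{4}$
$h{\left(C,n \right)} = 182$ ($h{\left(C,n \right)} = 26 \cdot 7 = 182$)
$\sqrt{h{\left(-146,-75 \right)} - \left(-78 + 28 D{\left(-10,6 \right)}\right)} = \sqrt{182 + \left(78 - 28 \cdot \frac{1}{4} \cdot 6\right)} = \sqrt{182 + \left(78 - 42\right)} = \sqrt{182 + 36} = \sqrt{218}$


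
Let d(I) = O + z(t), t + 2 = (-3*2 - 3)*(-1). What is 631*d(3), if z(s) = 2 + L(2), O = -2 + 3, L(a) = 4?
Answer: 4417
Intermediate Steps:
O = 1
t = 7 (t = -2 + (-3*2 - 3)*(-1) = -2 + (-6 - 3)*(-1) = -2 - 9*(-1) = -2 + 9 = 7)
z(s) = 6 (z(s) = 2 + 4 = 6)
d(I) = 7 (d(I) = 1 + 6 = 7)
631*d(3) = 631*7 = 4417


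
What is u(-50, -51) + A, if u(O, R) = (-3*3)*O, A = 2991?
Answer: 3441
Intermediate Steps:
u(O, R) = -9*O
u(-50, -51) + A = -9*(-50) + 2991 = 450 + 2991 = 3441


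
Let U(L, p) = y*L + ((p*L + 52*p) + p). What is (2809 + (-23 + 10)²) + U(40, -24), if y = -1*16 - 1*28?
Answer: -1014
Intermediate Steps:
y = -44 (y = -16 - 28 = -44)
U(L, p) = -44*L + 53*p + L*p (U(L, p) = -44*L + ((p*L + 52*p) + p) = -44*L + ((L*p + 52*p) + p) = -44*L + ((52*p + L*p) + p) = -44*L + (53*p + L*p) = -44*L + 53*p + L*p)
(2809 + (-23 + 10)²) + U(40, -24) = (2809 + (-23 + 10)²) + (-44*40 + 53*(-24) + 40*(-24)) = (2809 + (-13)²) + (-1760 - 1272 - 960) = (2809 + 169) - 3992 = 2978 - 3992 = -1014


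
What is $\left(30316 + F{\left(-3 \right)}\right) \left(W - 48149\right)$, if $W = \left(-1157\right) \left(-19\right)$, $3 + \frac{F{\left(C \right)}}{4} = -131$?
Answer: $-779223480$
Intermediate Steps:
$F{\left(C \right)} = -536$ ($F{\left(C \right)} = -12 + 4 \left(-131\right) = -12 - 524 = -536$)
$W = 21983$
$\left(30316 + F{\left(-3 \right)}\right) \left(W - 48149\right) = \left(30316 - 536\right) \left(21983 - 48149\right) = 29780 \left(-26166\right) = -779223480$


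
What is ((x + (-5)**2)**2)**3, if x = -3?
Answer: 113379904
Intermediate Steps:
((x + (-5)**2)**2)**3 = ((-3 + (-5)**2)**2)**3 = ((-3 + 25)**2)**3 = (22**2)**3 = 484**3 = 113379904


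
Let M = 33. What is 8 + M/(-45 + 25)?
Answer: 127/20 ≈ 6.3500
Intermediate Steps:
8 + M/(-45 + 25) = 8 + 33/(-45 + 25) = 8 + 33/(-20) = 8 - 1/20*33 = 8 - 33/20 = 127/20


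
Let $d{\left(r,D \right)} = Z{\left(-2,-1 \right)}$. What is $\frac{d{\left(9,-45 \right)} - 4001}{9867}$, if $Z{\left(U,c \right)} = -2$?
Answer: $- \frac{4003}{9867} \approx -0.4057$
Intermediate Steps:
$d{\left(r,D \right)} = -2$
$\frac{d{\left(9,-45 \right)} - 4001}{9867} = \frac{-2 - 4001}{9867} = \left(-4003\right) \frac{1}{9867} = - \frac{4003}{9867}$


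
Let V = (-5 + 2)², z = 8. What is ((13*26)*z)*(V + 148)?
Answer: 424528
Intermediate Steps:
V = 9 (V = (-3)² = 9)
((13*26)*z)*(V + 148) = ((13*26)*8)*(9 + 148) = (338*8)*157 = 2704*157 = 424528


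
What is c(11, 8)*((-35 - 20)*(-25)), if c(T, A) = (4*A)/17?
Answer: 44000/17 ≈ 2588.2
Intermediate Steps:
c(T, A) = 4*A/17 (c(T, A) = (4*A)*(1/17) = 4*A/17)
c(11, 8)*((-35 - 20)*(-25)) = ((4/17)*8)*((-35 - 20)*(-25)) = 32*(-55*(-25))/17 = (32/17)*1375 = 44000/17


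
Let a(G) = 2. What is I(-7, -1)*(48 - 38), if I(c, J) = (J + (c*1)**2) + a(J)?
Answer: 500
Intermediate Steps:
I(c, J) = 2 + J + c**2 (I(c, J) = (J + (c*1)**2) + 2 = (J + c**2) + 2 = 2 + J + c**2)
I(-7, -1)*(48 - 38) = (2 - 1 + (-7)**2)*(48 - 38) = (2 - 1 + 49)*10 = 50*10 = 500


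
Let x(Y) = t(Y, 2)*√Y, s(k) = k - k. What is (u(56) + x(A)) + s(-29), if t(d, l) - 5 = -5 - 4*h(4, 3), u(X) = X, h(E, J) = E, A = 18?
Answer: 56 - 48*√2 ≈ -11.882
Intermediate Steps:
s(k) = 0
t(d, l) = -16 (t(d, l) = 5 + (-5 - 4*4) = 5 + (-5 - 16) = 5 - 21 = -16)
x(Y) = -16*√Y
(u(56) + x(A)) + s(-29) = (56 - 48*√2) + 0 = 56 - 48*√2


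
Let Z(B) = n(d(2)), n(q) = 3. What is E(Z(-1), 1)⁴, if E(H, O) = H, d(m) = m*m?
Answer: 81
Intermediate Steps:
d(m) = m²
Z(B) = 3
E(Z(-1), 1)⁴ = 3⁴ = 81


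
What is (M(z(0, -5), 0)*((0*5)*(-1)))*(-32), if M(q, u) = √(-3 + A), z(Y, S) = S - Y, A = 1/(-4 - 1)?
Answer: 0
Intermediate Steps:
A = -⅕ (A = 1/(-5) = -⅕ ≈ -0.20000)
M(q, u) = 4*I*√5/5 (M(q, u) = √(-3 - ⅕) = √(-16/5) = 4*I*√5/5)
(M(z(0, -5), 0)*((0*5)*(-1)))*(-32) = ((4*I*√5/5)*((0*5)*(-1)))*(-32) = ((4*I*√5/5)*(0*(-1)))*(-32) = ((4*I*√5/5)*0)*(-32) = 0*(-32) = 0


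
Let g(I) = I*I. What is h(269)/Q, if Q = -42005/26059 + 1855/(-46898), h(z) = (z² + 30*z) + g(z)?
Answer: -186729392329744/2018289935 ≈ -92519.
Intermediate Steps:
g(I) = I²
h(z) = 2*z² + 30*z (h(z) = (z² + 30*z) + z² = 2*z² + 30*z)
Q = -2018289935/1222114982 (Q = -42005*1/26059 + 1855*(-1/46898) = -42005/26059 - 1855/46898 = -2018289935/1222114982 ≈ -1.6515)
h(269)/Q = (2*269*(15 + 269))/(-2018289935/1222114982) = (2*269*284)*(-1222114982/2018289935) = 152792*(-1222114982/2018289935) = -186729392329744/2018289935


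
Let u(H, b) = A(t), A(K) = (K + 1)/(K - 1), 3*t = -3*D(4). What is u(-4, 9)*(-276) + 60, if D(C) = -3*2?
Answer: -1632/5 ≈ -326.40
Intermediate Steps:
D(C) = -6
t = 6 (t = (-3*(-6))/3 = (⅓)*18 = 6)
A(K) = (1 + K)/(-1 + K)
u(H, b) = 7/5 (u(H, b) = (1 + 6)/(-1 + 6) = 7/5)
u(-4, 9)*(-276) + 60 = (7/5)*(-276) + 60 = -1932/5 + 60 = -1632/5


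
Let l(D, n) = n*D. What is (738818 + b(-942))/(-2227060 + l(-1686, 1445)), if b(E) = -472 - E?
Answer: -11924/75215 ≈ -0.15853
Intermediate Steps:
l(D, n) = D*n
(738818 + b(-942))/(-2227060 + l(-1686, 1445)) = (738818 + (-472 - 1*(-942)))/(-2227060 - 1686*1445) = (738818 + (-472 + 942))/(-2227060 - 2436270) = (738818 + 470)/(-4663330) = 739288*(-1/4663330) = -11924/75215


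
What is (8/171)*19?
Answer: 8/9 ≈ 0.88889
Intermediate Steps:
(8/171)*19 = 8/9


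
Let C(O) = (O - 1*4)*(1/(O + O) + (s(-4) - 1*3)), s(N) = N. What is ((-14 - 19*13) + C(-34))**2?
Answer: 35721/1156 ≈ 30.901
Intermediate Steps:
C(O) = (-7 + 1/(2*O))*(-4 + O) (C(O) = (O - 1*4)*(1/(O + O) + (-4 - 1*3)) = (O - 4)*(1/(2*O) + (-4 - 3)) = (-4 + O)*(1/(2*O) - 7) = (-4 + O)*(-7 + 1/(2*O)) = (-7 + 1/(2*O))*(-4 + O))
((-14 - 19*13) + C(-34))**2 = ((-14 - 19*13) + (57/2 - 7*(-34) - 2/(-34)))**2 = ((-14 - 247) + (57/2 + 238 - 2*(-1/34)))**2 = (-261 + (57/2 + 238 + 1/17))**2 = (-261 + 9063/34)**2 = (189/34)**2 = 35721/1156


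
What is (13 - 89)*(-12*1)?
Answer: 912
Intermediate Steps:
(13 - 89)*(-12*1) = -76*(-12) = 912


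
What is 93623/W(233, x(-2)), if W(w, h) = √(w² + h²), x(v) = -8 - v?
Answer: 93623*√2173/10865 ≈ 401.68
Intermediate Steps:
W(w, h) = √(h² + w²)
93623/W(233, x(-2)) = 93623/(√((-8 - 1*(-2))² + 233²)) = 93623/(√((-8 + 2)² + 54289)) = 93623/(√((-6)² + 54289)) = 93623/(√(36 + 54289)) = 93623/(√54325) = 93623/((5*√2173)) = 93623*(√2173/10865) = 93623*√2173/10865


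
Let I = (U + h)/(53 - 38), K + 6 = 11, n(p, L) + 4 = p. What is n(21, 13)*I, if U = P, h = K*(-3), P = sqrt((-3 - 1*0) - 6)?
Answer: -17 + 17*I/5 ≈ -17.0 + 3.4*I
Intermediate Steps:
n(p, L) = -4 + p
P = 3*I (P = sqrt((-3 + 0) - 6) = sqrt(-3 - 6) = sqrt(-9) = 3*I ≈ 3.0*I)
K = 5 (K = -6 + 11 = 5)
h = -15 (h = 5*(-3) = -15)
U = 3*I ≈ 3.0*I
I = -1 + I/5 (I = (3*I - 15)/(53 - 38) = (-15 + 3*I)/15 = (-15 + 3*I)*(1/15) = -1 + I/5 ≈ -1.0 + 0.2*I)
n(21, 13)*I = (-4 + 21)*(-1 + I/5) = 17*(-1 + I/5) = -17 + 17*I/5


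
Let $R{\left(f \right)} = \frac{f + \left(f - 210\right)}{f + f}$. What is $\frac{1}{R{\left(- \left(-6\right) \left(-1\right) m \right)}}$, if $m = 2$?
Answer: $\frac{4}{39} \approx 0.10256$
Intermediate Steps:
$R{\left(f \right)} = \frac{-210 + 2 f}{2 f}$ ($R{\left(f \right)} = \frac{f + \left(-210 + f\right)}{2 f} = \left(-210 + 2 f\right) \frac{1}{2 f} = \frac{-210 + 2 f}{2 f}$)
$\frac{1}{R{\left(- \left(-6\right) \left(-1\right) m \right)}} = \frac{1}{\frac{1}{\left(-1\right) \left(-6\right) \left(-1\right) 2} \left(-105 - \left(-6\right) \left(-1\right) 2\right)} = \frac{1}{\frac{1}{\left(-1\right) 6 \cdot 2} \left(-105 - 6 \cdot 2\right)} = \frac{1}{\frac{1}{\left(-1\right) 12} \left(-105 - 12\right)} = \frac{1}{\frac{1}{-12} \left(-105 - 12\right)} = \frac{1}{\left(- \frac{1}{12}\right) \left(-117\right)} = \frac{1}{\frac{39}{4}} = \frac{4}{39}$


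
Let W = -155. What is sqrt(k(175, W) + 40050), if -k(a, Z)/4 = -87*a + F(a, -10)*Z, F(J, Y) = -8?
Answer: sqrt(95990) ≈ 309.82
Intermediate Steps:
k(a, Z) = 32*Z + 348*a (k(a, Z) = -4*(-87*a - 8*Z) = 32*Z + 348*a)
sqrt(k(175, W) + 40050) = sqrt((32*(-155) + 348*175) + 40050) = sqrt((-4960 + 60900) + 40050) = sqrt(55940 + 40050) = sqrt(95990)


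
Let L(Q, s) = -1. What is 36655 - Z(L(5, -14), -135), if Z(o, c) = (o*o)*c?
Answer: 36790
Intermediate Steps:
Z(o, c) = c*o² (Z(o, c) = o²*c = c*o²)
36655 - Z(L(5, -14), -135) = 36655 - (-135)*(-1)² = 36655 - (-135) = 36655 - 1*(-135) = 36655 + 135 = 36790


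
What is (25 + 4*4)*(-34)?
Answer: -1394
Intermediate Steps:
(25 + 4*4)*(-34) = (25 + 16)*(-34) = 41*(-34) = -1394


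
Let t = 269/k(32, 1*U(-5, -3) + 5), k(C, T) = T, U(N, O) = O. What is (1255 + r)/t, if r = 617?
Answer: 3744/269 ≈ 13.918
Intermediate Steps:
t = 269/2 (t = 269/(1*(-3) + 5) = 269/(-3 + 5) = 269/2 ≈ 134.50)
(1255 + r)/t = (1255 + 617)/(269/2) = (2/269)*1872 = 3744/269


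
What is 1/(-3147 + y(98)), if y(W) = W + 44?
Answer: -1/3005 ≈ -0.00033278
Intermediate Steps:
y(W) = 44 + W
1/(-3147 + y(98)) = 1/(-3147 + (44 + 98)) = 1/(-3147 + 142) = 1/(-3005) = -1/3005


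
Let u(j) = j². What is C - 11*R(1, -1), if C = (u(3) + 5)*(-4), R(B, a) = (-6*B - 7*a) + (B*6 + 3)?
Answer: -166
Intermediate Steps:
R(B, a) = 3 - 7*a (R(B, a) = (-7*a - 6*B) + (6*B + 3) = (-7*a - 6*B) + (3 + 6*B) = 3 - 7*a)
C = -56 (C = (3² + 5)*(-4) = (9 + 5)*(-4) = 14*(-4) = -56)
C - 11*R(1, -1) = -56 - 11*(3 - 7*(-1)) = -56 - 11*(3 + 7) = -56 - 11*10 = -56 - 110 = -166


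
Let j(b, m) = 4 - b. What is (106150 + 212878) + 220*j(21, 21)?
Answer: 315288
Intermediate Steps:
(106150 + 212878) + 220*j(21, 21) = (106150 + 212878) + 220*(4 - 1*21) = 319028 + 220*(4 - 21) = 319028 + 220*(-17) = 319028 - 3740 = 315288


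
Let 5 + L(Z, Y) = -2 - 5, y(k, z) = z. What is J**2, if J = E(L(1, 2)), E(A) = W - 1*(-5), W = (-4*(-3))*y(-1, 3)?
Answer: 1681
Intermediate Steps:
L(Z, Y) = -12 (L(Z, Y) = -5 + (-2 - 5) = -5 - 7 = -12)
W = 36 (W = -4*(-3)*3 = 12*3 = 36)
E(A) = 41 (E(A) = 36 - 1*(-5) = 36 + 5 = 41)
J = 41
J**2 = 41**2 = 1681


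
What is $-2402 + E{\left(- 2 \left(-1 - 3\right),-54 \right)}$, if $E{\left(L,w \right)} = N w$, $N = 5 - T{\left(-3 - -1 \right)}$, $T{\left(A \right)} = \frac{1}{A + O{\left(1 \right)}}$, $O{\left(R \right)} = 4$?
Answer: $-2645$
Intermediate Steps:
$T{\left(A \right)} = \frac{1}{4 + A}$ ($T{\left(A \right)} = \frac{1}{A + 4} = \frac{1}{4 + A}$)
$N = \frac{9}{2}$ ($N = 5 - \frac{1}{4 - 2} = 5 - \frac{1}{2} = \frac{9}{2} \approx 4.5$)
$E{\left(L,w \right)} = \frac{9 w}{2}$
$-2402 + E{\left(- 2 \left(-1 - 3\right),-54 \right)} = -2402 + \frac{9}{2} \left(-54\right) = -2402 - 243 = -2645$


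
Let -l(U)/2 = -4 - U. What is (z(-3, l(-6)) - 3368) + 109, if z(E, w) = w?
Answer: -3263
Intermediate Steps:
l(U) = 8 + 2*U (l(U) = -2*(-4 - U) = 8 + 2*U)
(z(-3, l(-6)) - 3368) + 109 = ((8 + 2*(-6)) - 3368) + 109 = ((8 - 12) - 3368) + 109 = (-4 - 3368) + 109 = -3372 + 109 = -3263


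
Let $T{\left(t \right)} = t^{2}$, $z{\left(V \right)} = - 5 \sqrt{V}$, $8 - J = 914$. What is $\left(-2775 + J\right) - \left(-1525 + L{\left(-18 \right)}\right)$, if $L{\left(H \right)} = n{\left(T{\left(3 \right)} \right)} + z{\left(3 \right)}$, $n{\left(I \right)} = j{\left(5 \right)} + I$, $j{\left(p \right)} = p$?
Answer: $-2170 + 5 \sqrt{3} \approx -2161.3$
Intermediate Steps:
$J = -906$ ($J = 8 - 914 = -906$)
$n{\left(I \right)} = 5 + I$
$L{\left(H \right)} = 14 - 5 \sqrt{3}$ ($L{\left(H \right)} = \left(5 + 3^{2}\right) - 5 \sqrt{3} = \left(5 + 9\right) - 5 \sqrt{3} = 14 - 5 \sqrt{3}$)
$\left(-2775 + J\right) - \left(-1525 + L{\left(-18 \right)}\right) = \left(-2775 - 906\right) + \left(1525 - \left(14 - 5 \sqrt{3}\right)\right) = -3681 + \left(1525 - \left(14 - 5 \sqrt{3}\right)\right) = -3681 + \left(1511 + 5 \sqrt{3}\right) = -2170 + 5 \sqrt{3}$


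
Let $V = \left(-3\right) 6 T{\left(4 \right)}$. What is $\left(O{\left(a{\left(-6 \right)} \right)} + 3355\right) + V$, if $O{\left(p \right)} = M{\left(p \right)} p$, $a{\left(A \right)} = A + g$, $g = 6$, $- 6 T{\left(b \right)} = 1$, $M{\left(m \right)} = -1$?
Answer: $3358$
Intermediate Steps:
$T{\left(b \right)} = - \frac{1}{6}$ ($T{\left(b \right)} = \left(- \frac{1}{6}\right) 1 = - \frac{1}{6}$)
$V = 3$ ($V = \left(-3\right) 6 \left(- \frac{1}{6}\right) = \left(-18\right) \left(- \frac{1}{6}\right) = 3$)
$a{\left(A \right)} = 6 + A$ ($a{\left(A \right)} = A + 6 = 6 + A$)
$O{\left(p \right)} = - p$
$\left(O{\left(a{\left(-6 \right)} \right)} + 3355\right) + V = \left(- (6 - 6) + 3355\right) + 3 = \left(\left(-1\right) 0 + 3355\right) + 3 = \left(0 + 3355\right) + 3 = 3355 + 3 = 3358$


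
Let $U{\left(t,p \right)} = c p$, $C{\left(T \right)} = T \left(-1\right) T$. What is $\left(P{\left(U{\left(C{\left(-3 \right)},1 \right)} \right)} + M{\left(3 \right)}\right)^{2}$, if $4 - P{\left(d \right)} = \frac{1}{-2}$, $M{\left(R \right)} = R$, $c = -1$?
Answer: $\frac{225}{4} \approx 56.25$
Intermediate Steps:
$C{\left(T \right)} = - T^{2}$ ($C{\left(T \right)} = - T T = - T^{2}$)
$U{\left(t,p \right)} = - p$
$P{\left(d \right)} = \frac{9}{2}$ ($P{\left(d \right)} = 4 - \frac{1}{-2} = 4 - - \frac{1}{2} = 4 + \frac{1}{2} = \frac{9}{2}$)
$\left(P{\left(U{\left(C{\left(-3 \right)},1 \right)} \right)} + M{\left(3 \right)}\right)^{2} = \left(\frac{9}{2} + 3\right)^{2} = \left(\frac{15}{2}\right)^{2} = \frac{225}{4}$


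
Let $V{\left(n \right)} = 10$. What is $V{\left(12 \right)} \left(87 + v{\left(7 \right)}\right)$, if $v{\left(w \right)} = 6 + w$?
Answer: $1000$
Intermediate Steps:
$V{\left(12 \right)} \left(87 + v{\left(7 \right)}\right) = 10 \left(87 + \left(6 + 7\right)\right) = 10 \left(87 + 13\right) = 10 \cdot 100 = 1000$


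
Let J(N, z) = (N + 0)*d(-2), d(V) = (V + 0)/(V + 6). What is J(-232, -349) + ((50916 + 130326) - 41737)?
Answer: 139621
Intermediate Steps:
d(V) = V/(6 + V)
J(N, z) = -N/2 (J(N, z) = (N + 0)*(-2/(6 - 2)) = N*(-2/4) = N*(-2*¼) = N*(-½) = -N/2)
J(-232, -349) + ((50916 + 130326) - 41737) = -½*(-232) + ((50916 + 130326) - 41737) = 116 + (181242 - 41737) = 116 + 139505 = 139621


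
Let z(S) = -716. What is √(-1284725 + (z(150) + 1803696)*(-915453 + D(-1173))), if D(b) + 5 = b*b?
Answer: √830218718855 ≈ 9.1116e+5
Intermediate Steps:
D(b) = -5 + b² (D(b) = -5 + b*b = -5 + b²)
√(-1284725 + (z(150) + 1803696)*(-915453 + D(-1173))) = √(-1284725 + (-716 + 1803696)*(-915453 + (-5 + (-1173)²))) = √(-1284725 + 1802980*(-915453 + (-5 + 1375929))) = √(-1284725 + 1802980*(-915453 + 1375924)) = √(-1284725 + 1802980*460471) = √(-1284725 + 830220003580) = √830218718855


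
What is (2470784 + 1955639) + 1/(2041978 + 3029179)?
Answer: 22447085981412/5071157 ≈ 4.4264e+6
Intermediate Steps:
(2470784 + 1955639) + 1/(2041978 + 3029179) = 4426423 + 1/5071157 = 22447085981412/5071157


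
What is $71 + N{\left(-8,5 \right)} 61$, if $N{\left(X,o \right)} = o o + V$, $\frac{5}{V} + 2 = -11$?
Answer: $\frac{20443}{13} \approx 1572.5$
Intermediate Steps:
$V = - \frac{5}{13}$ ($V = \frac{5}{-2 - 11} = \frac{5}{-13} = 5 \left(- \frac{1}{13}\right) = - \frac{5}{13} \approx -0.38462$)
$N{\left(X,o \right)} = - \frac{5}{13} + o^{2}$ ($N{\left(X,o \right)} = o o - \frac{5}{13} = o^{2} - \frac{5}{13} = - \frac{5}{13} + o^{2}$)
$71 + N{\left(-8,5 \right)} 61 = 71 + \left(- \frac{5}{13} + 5^{2}\right) 61 = 71 + \left(- \frac{5}{13} + 25\right) 61 = 71 + \frac{320}{13} \cdot 61 = 71 + \frac{19520}{13} = \frac{20443}{13}$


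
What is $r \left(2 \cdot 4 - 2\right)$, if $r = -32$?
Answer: $-192$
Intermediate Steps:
$r \left(2 \cdot 4 - 2\right) = - 32 \left(2 \cdot 4 - 2\right) = - 32 \left(8 - 2\right) = \left(-32\right) 6 = -192$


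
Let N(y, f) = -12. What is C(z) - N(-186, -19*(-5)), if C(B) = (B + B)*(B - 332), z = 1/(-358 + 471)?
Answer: 78198/12769 ≈ 6.1241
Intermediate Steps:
z = 1/113 ≈ 0.0088496
C(B) = 2*B*(-332 + B) (C(B) = (2*B)*(-332 + B) = 2*B*(-332 + B))
C(z) - N(-186, -19*(-5)) = 2*(1/113)*(-332 + 1/113) - 1*(-12) = 2*(1/113)*(-37515/113) + 12 = -75030/12769 + 12 = 78198/12769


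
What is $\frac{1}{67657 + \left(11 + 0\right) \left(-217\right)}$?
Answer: $\frac{1}{65270} \approx 1.5321 \cdot 10^{-5}$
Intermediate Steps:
$\frac{1}{67657 + \left(11 + 0\right) \left(-217\right)} = \frac{1}{67657 + 11 \left(-217\right)} = \frac{1}{67657 - 2387} = \frac{1}{65270}$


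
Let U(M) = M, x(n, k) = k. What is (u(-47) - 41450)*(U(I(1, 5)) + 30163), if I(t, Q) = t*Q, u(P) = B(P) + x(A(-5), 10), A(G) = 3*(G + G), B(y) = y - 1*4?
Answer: -1251700488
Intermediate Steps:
B(y) = -4 + y (B(y) = y - 4 = -4 + y)
A(G) = 6*G (A(G) = 3*(2*G) = 6*G)
u(P) = 6 + P (u(P) = (-4 + P) + 10 = 6 + P)
I(t, Q) = Q*t
(u(-47) - 41450)*(U(I(1, 5)) + 30163) = ((6 - 47) - 41450)*(5*1 + 30163) = (-41 - 41450)*(5 + 30163) = -41491*30168 = -1251700488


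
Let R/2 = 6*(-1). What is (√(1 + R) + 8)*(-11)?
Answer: -88 - 11*I*√11 ≈ -88.0 - 36.483*I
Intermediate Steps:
R = -12 (R = 2*(6*(-1)) = 2*(-6) = -12)
(√(1 + R) + 8)*(-11) = (√(1 - 12) + 8)*(-11) = (√(-11) + 8)*(-11) = (I*√11 + 8)*(-11) = (8 + I*√11)*(-11) = -88 - 11*I*√11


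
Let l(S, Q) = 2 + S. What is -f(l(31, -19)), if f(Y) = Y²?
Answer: -1089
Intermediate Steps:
-f(l(31, -19)) = -(2 + 31)² = -1*33² = -1*1089 = -1089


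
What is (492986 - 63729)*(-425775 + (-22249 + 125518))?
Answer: -138437958042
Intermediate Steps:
(492986 - 63729)*(-425775 + (-22249 + 125518)) = 429257*(-425775 + 103269) = 429257*(-322506) = -138437958042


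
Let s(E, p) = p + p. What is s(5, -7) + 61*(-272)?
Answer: -16606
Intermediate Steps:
s(E, p) = 2*p
s(5, -7) + 61*(-272) = 2*(-7) + 61*(-272) = -14 - 16592 = -16606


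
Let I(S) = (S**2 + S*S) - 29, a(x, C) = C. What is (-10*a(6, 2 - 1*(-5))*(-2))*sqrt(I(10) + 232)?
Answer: 140*sqrt(403) ≈ 2810.5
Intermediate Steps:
I(S) = -29 + 2*S**2 (I(S) = (S**2 + S**2) - 29 = 2*S**2 - 29 = -29 + 2*S**2)
(-10*a(6, 2 - 1*(-5))*(-2))*sqrt(I(10) + 232) = (-10*(2 - 1*(-5))*(-2))*sqrt((-29 + 2*10**2) + 232) = (-10*(2 + 5)*(-2))*sqrt((-29 + 2*100) + 232) = (-10*7*(-2))*sqrt((-29 + 200) + 232) = (-70*(-2))*sqrt(171 + 232) = 140*sqrt(403)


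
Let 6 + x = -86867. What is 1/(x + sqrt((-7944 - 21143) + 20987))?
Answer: -86873/7546926229 - 90*I/7546926229 ≈ -1.1511e-5 - 1.1925e-8*I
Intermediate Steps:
x = -86873 (x = -6 - 86867 = -86873)
1/(x + sqrt((-7944 - 21143) + 20987)) = 1/(-86873 + sqrt((-7944 - 21143) + 20987)) = 1/(-86873 + sqrt(-29087 + 20987)) = 1/(-86873 + sqrt(-8100)) = 1/(-86873 + 90*I) = (-86873 - 90*I)/7546926229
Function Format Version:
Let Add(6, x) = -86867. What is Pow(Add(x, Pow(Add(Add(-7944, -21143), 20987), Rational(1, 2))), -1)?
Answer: Add(Rational(-86873, 7546926229), Mul(Rational(-90, 7546926229), I)) ≈ Add(-1.1511e-5, Mul(-1.1925e-8, I))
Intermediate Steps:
x = -86873 (x = Add(-6, -86867) = -86873)
Pow(Add(x, Pow(Add(Add(-7944, -21143), 20987), Rational(1, 2))), -1) = Pow(Add(-86873, Pow(Add(Add(-7944, -21143), 20987), Rational(1, 2))), -1) = Pow(Add(-86873, Pow(Add(-29087, 20987), Rational(1, 2))), -1) = Pow(Add(-86873, Pow(-8100, Rational(1, 2))), -1) = Pow(Add(-86873, Mul(90, I)), -1) = Mul(Rational(1, 7546926229), Add(-86873, Mul(-90, I)))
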